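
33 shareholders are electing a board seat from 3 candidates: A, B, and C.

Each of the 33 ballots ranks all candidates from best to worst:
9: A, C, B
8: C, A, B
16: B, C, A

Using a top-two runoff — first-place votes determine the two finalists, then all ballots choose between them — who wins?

Round 1 first-place votes: A 9, B 16, C 8. B and A advance.
Runoff: B is ranked above A on 16 ballots, A above B on 17.

A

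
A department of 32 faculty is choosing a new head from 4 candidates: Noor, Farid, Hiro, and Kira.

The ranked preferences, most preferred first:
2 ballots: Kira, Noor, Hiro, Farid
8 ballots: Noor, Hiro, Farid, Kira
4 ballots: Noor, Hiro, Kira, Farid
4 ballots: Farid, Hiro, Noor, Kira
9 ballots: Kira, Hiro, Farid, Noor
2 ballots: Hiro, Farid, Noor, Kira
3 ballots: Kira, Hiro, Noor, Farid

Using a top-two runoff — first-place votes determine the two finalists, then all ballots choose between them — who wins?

Noor

Round 1 first-place votes: Noor 12, Farid 4, Hiro 2, Kira 14. Kira and Noor advance.
Runoff: Kira is ranked above Noor on 14 ballots, Noor above Kira on 18.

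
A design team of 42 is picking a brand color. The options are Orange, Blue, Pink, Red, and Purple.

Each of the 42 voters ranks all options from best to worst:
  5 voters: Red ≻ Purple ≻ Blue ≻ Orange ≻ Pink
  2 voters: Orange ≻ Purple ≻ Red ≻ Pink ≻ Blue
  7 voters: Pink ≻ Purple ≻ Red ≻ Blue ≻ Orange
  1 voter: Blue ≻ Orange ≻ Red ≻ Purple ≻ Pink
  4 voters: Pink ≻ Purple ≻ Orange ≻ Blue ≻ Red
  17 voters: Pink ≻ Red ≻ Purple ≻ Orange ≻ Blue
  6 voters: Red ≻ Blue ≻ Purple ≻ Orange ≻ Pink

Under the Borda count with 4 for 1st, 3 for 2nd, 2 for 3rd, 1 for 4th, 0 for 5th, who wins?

Red

Orange: 5×1 + 2×4 + 7×0 + 1×3 + 4×2 + 17×1 + 6×1 = 47
Blue: 5×2 + 2×0 + 7×1 + 1×4 + 4×1 + 17×0 + 6×3 = 43
Pink: 5×0 + 2×1 + 7×4 + 1×0 + 4×4 + 17×4 + 6×0 = 114
Red: 5×4 + 2×2 + 7×2 + 1×2 + 4×0 + 17×3 + 6×4 = 115
Purple: 5×3 + 2×3 + 7×3 + 1×1 + 4×3 + 17×2 + 6×2 = 101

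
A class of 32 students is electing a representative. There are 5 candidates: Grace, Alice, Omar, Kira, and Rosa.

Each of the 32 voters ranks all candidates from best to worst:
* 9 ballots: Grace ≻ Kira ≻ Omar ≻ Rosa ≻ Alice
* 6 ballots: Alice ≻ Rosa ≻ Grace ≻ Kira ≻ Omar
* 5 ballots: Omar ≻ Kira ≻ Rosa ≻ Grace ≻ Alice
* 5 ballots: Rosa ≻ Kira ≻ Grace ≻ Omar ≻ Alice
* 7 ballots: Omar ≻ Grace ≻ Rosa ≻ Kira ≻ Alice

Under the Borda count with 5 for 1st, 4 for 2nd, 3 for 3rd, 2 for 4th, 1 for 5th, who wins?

Grace: 9×5 + 6×3 + 5×2 + 5×3 + 7×4 = 116
Alice: 9×1 + 6×5 + 5×1 + 5×1 + 7×1 = 56
Omar: 9×3 + 6×1 + 5×5 + 5×2 + 7×5 = 103
Kira: 9×4 + 6×2 + 5×4 + 5×4 + 7×2 = 102
Rosa: 9×2 + 6×4 + 5×3 + 5×5 + 7×3 = 103

Grace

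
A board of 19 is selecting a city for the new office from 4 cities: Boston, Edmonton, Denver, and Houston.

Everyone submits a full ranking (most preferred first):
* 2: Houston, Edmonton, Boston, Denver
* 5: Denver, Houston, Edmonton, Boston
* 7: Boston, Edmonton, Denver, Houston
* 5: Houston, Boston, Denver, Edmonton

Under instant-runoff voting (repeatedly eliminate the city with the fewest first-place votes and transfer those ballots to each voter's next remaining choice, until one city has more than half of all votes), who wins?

Houston

Round 1: Boston 7, Edmonton 0, Denver 5, Houston 7. Edmonton eliminated.
Round 2: Boston 7, Denver 5, Houston 7. Denver eliminated.
Round 3: Boston 7, Houston 12. Houston has a majority (≥10).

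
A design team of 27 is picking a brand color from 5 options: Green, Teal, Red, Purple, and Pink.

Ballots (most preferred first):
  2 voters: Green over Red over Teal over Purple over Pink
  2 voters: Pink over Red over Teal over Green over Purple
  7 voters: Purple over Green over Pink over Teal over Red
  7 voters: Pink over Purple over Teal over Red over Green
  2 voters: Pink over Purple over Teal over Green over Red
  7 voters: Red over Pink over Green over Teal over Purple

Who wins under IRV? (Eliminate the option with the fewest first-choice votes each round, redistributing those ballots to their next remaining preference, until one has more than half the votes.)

Pink

Round 1: Green 2, Teal 0, Red 7, Purple 7, Pink 11. Teal eliminated.
Round 2: Green 2, Red 7, Purple 7, Pink 11. Green eliminated.
Round 3: Red 9, Purple 7, Pink 11. Purple eliminated.
Round 4: Red 9, Pink 18. Pink has a majority (≥14).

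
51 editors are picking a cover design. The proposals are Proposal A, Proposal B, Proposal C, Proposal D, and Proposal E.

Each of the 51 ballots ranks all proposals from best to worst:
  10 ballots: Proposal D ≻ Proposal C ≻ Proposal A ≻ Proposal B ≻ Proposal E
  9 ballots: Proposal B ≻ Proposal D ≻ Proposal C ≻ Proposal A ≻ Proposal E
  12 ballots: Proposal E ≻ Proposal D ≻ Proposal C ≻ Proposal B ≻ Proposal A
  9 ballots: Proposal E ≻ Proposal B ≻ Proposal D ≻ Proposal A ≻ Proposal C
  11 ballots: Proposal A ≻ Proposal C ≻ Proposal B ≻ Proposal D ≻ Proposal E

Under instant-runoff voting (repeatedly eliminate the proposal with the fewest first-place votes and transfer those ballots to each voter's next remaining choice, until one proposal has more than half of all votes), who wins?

Round 1: Proposal A 11, Proposal B 9, Proposal C 0, Proposal D 10, Proposal E 21. Proposal C eliminated.
Round 2: Proposal A 11, Proposal B 9, Proposal D 10, Proposal E 21. Proposal B eliminated.
Round 3: Proposal A 11, Proposal D 19, Proposal E 21. Proposal A eliminated.
Round 4: Proposal D 30, Proposal E 21. Proposal D has a majority (≥26).

Proposal D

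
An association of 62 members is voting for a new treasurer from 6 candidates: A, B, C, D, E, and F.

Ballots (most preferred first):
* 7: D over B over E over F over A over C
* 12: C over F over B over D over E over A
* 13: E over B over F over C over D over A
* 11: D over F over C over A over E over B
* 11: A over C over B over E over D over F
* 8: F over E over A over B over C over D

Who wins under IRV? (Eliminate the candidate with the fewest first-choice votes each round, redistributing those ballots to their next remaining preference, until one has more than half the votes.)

Round 1: A 11, B 0, C 12, D 18, E 13, F 8. B eliminated.
Round 2: A 11, C 12, D 18, E 13, F 8. F eliminated.
Round 3: A 11, C 12, D 18, E 21. A eliminated.
Round 4: C 23, D 18, E 21. D eliminated.
Round 5: C 34, E 28. C has a majority (≥32).

C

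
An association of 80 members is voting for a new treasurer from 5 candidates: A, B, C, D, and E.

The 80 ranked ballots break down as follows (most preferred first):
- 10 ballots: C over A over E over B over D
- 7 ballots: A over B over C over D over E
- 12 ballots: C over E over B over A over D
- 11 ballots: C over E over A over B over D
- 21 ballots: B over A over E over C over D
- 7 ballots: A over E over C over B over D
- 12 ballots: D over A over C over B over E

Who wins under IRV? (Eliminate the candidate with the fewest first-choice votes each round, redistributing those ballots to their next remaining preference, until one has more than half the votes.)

A

Round 1: A 14, B 21, C 33, D 12, E 0. E eliminated.
Round 2: A 14, B 21, C 33, D 12. D eliminated.
Round 3: A 26, B 21, C 33. B eliminated.
Round 4: A 47, C 33. A has a majority (≥41).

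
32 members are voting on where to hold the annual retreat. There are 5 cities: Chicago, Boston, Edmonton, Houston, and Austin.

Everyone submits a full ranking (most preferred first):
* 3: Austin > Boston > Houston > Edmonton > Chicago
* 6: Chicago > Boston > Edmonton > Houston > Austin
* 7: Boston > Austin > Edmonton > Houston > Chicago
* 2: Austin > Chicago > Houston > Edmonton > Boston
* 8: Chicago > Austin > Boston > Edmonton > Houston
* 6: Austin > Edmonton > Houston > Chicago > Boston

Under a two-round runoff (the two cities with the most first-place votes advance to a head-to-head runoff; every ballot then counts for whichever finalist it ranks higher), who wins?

Round 1 first-place votes: Chicago 14, Boston 7, Edmonton 0, Houston 0, Austin 11. Chicago and Austin advance.
Runoff: Chicago is ranked above Austin on 14 ballots, Austin above Chicago on 18.

Austin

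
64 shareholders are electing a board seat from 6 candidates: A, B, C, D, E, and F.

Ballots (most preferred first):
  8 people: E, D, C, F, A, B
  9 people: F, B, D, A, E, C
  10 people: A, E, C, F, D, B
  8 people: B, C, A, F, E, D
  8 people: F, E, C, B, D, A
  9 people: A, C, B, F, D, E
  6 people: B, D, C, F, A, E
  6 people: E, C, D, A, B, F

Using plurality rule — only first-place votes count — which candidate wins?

A

First-place votes: A 19, B 14, C 0, D 0, E 14, F 17.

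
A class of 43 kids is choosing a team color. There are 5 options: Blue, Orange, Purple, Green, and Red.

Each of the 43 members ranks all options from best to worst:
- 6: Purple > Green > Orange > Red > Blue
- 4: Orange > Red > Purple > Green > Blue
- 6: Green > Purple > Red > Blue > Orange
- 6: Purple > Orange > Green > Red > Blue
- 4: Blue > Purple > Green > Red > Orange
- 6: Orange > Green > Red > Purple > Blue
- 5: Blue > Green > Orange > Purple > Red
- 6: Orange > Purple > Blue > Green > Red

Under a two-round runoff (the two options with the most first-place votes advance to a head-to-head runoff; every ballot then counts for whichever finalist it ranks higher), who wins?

Purple

Round 1 first-place votes: Blue 9, Orange 16, Purple 12, Green 6, Red 0. Orange and Purple advance.
Runoff: Orange is ranked above Purple on 21 ballots, Purple above Orange on 22.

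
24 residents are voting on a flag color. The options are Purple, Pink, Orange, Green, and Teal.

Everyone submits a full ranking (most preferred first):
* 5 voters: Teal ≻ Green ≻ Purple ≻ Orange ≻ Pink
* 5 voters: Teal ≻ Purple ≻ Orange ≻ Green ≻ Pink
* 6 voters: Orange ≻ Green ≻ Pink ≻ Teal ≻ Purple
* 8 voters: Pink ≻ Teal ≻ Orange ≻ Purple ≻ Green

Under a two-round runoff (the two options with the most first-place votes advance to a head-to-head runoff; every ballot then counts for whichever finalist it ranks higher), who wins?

Round 1 first-place votes: Purple 0, Pink 8, Orange 6, Green 0, Teal 10. Teal and Pink advance.
Runoff: Teal is ranked above Pink on 10 ballots, Pink above Teal on 14.

Pink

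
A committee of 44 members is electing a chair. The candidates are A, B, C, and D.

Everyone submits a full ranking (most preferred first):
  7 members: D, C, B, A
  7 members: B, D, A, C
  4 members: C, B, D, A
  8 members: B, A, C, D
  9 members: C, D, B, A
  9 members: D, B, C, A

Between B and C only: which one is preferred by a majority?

B is ranked above C on 24 ballots; C above B on 20.

B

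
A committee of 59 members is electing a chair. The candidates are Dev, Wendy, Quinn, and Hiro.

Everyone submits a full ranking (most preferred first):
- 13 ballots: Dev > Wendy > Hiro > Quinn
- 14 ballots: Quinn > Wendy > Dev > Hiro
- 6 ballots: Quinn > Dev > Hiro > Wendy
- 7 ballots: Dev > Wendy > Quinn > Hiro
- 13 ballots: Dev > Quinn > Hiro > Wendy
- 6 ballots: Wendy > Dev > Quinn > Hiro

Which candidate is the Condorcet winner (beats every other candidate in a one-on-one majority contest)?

Dev

Dev vs Wendy: 39–20
Dev vs Quinn: 39–20
Dev vs Hiro: 59–0
Dev beats every other candidate.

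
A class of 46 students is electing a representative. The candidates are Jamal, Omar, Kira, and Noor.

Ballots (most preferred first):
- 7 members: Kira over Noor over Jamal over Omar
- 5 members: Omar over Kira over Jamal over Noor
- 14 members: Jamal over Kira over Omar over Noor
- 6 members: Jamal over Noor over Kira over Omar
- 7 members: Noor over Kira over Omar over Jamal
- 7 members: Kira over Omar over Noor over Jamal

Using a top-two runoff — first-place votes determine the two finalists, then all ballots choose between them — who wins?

Kira

Round 1 first-place votes: Jamal 20, Omar 5, Kira 14, Noor 7. Jamal and Kira advance.
Runoff: Jamal is ranked above Kira on 20 ballots, Kira above Jamal on 26.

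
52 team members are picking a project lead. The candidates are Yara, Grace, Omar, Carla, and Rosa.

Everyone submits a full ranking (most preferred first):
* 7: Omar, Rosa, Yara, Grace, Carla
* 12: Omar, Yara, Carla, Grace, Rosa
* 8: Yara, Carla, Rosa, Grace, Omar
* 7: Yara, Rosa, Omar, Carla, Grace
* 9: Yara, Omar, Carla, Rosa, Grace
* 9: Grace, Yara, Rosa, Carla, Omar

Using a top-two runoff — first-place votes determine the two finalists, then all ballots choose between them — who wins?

Round 1 first-place votes: Yara 24, Grace 9, Omar 19, Carla 0, Rosa 0. Yara and Omar advance.
Runoff: Yara is ranked above Omar on 33 ballots, Omar above Yara on 19.

Yara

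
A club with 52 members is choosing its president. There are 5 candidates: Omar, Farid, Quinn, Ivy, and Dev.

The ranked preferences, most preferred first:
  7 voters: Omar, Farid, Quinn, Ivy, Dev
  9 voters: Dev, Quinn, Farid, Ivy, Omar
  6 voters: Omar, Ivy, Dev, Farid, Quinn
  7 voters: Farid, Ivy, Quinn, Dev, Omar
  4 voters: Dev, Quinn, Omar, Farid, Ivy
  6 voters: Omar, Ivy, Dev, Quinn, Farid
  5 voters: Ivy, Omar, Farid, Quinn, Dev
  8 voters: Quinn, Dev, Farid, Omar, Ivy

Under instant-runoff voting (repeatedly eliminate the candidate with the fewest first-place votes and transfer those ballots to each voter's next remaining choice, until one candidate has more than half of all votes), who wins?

Round 1: Omar 19, Farid 7, Quinn 8, Ivy 5, Dev 13. Ivy eliminated.
Round 2: Omar 24, Farid 7, Quinn 8, Dev 13. Farid eliminated.
Round 3: Omar 24, Quinn 15, Dev 13. Dev eliminated.
Round 4: Omar 24, Quinn 28. Quinn has a majority (≥27).

Quinn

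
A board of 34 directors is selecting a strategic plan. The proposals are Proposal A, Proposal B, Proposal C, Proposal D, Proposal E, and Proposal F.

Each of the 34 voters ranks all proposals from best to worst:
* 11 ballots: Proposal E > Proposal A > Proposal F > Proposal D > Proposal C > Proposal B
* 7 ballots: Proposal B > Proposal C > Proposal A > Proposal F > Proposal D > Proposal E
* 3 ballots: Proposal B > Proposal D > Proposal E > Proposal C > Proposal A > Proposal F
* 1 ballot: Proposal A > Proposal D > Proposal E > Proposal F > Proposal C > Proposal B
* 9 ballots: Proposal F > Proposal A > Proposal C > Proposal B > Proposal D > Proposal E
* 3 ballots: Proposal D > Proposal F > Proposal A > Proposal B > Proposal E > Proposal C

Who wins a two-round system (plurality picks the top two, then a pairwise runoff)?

Proposal B

Round 1 first-place votes: Proposal A 1, Proposal B 10, Proposal C 0, Proposal D 3, Proposal E 11, Proposal F 9. Proposal E and Proposal B advance.
Runoff: Proposal E is ranked above Proposal B on 12 ballots, Proposal B above Proposal E on 22.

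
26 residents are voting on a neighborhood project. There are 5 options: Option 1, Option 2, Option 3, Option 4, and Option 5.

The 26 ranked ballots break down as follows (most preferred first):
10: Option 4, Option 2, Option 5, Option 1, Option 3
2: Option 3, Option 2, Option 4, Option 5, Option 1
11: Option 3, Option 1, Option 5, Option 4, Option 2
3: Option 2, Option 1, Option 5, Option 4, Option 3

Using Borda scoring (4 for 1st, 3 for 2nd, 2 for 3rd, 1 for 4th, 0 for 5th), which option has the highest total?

Option 1: 10×1 + 2×0 + 11×3 + 3×3 = 52
Option 2: 10×3 + 2×3 + 11×0 + 3×4 = 48
Option 3: 10×0 + 2×4 + 11×4 + 3×0 = 52
Option 4: 10×4 + 2×2 + 11×1 + 3×1 = 58
Option 5: 10×2 + 2×1 + 11×2 + 3×2 = 50

Option 4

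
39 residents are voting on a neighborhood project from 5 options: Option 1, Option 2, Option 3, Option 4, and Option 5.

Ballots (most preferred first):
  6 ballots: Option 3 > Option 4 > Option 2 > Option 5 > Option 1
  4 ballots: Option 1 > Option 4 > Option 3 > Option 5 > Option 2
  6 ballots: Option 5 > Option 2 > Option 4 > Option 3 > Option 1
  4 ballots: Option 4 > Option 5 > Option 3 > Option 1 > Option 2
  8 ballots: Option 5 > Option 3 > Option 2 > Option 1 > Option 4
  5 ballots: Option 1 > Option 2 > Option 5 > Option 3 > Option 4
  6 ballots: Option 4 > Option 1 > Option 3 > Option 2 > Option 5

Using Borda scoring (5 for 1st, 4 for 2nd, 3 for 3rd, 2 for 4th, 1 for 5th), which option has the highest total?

Option 5

Option 1: 6×1 + 4×5 + 6×1 + 4×2 + 8×2 + 5×5 + 6×4 = 105
Option 2: 6×3 + 4×1 + 6×4 + 4×1 + 8×3 + 5×4 + 6×2 = 106
Option 3: 6×5 + 4×3 + 6×2 + 4×3 + 8×4 + 5×2 + 6×3 = 126
Option 4: 6×4 + 4×4 + 6×3 + 4×5 + 8×1 + 5×1 + 6×5 = 121
Option 5: 6×2 + 4×2 + 6×5 + 4×4 + 8×5 + 5×3 + 6×1 = 127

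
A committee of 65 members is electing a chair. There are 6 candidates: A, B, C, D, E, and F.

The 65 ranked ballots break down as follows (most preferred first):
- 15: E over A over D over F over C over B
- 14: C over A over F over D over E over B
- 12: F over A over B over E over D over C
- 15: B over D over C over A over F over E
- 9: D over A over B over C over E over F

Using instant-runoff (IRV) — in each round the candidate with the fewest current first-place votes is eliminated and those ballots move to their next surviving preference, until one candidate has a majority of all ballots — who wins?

Round 1: A 0, B 15, C 14, D 9, E 15, F 12. A eliminated.
Round 2: B 15, C 14, D 9, E 15, F 12. D eliminated.
Round 3: B 24, C 14, E 15, F 12. F eliminated.
Round 4: B 36, C 14, E 15. B has a majority (≥33).

B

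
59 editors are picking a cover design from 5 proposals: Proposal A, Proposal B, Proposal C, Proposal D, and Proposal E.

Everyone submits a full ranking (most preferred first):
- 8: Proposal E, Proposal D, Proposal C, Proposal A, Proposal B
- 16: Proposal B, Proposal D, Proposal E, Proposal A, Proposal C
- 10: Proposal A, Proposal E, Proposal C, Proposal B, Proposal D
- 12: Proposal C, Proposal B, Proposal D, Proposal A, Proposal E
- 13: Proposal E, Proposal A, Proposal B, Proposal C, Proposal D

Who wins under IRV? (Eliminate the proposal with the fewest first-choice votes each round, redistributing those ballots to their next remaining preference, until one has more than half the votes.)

Round 1: Proposal A 10, Proposal B 16, Proposal C 12, Proposal D 0, Proposal E 21. Proposal D eliminated.
Round 2: Proposal A 10, Proposal B 16, Proposal C 12, Proposal E 21. Proposal A eliminated.
Round 3: Proposal B 16, Proposal C 12, Proposal E 31. Proposal E has a majority (≥30).

Proposal E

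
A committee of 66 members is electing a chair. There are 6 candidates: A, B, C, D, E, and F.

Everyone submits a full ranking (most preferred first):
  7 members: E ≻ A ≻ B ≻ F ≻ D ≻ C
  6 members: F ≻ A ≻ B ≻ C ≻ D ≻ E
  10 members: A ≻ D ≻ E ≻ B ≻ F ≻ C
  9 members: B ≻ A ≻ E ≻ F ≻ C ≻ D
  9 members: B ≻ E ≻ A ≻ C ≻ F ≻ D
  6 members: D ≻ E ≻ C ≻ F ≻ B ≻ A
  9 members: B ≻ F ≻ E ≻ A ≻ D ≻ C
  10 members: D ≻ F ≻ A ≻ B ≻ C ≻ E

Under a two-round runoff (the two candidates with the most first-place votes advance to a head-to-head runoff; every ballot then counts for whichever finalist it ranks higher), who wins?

B

Round 1 first-place votes: A 10, B 27, C 0, D 16, E 7, F 6. B and D advance.
Runoff: B is ranked above D on 40 ballots, D above B on 26.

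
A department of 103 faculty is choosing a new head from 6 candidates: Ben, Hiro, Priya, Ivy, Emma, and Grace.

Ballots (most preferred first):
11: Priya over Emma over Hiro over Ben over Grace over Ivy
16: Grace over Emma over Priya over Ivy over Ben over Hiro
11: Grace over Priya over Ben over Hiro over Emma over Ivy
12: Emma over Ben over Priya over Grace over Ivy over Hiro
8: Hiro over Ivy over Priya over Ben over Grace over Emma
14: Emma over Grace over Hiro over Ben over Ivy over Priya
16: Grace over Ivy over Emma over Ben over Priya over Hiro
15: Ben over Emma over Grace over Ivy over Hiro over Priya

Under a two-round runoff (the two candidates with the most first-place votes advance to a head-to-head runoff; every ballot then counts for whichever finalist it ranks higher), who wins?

Emma

Round 1 first-place votes: Ben 15, Hiro 8, Priya 11, Ivy 0, Emma 26, Grace 43. Grace and Emma advance.
Runoff: Grace is ranked above Emma on 51 ballots, Emma above Grace on 52.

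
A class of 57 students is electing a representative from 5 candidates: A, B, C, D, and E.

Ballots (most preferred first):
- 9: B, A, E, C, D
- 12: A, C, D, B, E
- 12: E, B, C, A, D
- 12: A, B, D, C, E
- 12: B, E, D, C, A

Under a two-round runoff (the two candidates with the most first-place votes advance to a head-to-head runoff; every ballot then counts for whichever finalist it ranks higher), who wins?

B

Round 1 first-place votes: A 24, B 21, C 0, D 0, E 12. A and B advance.
Runoff: A is ranked above B on 24 ballots, B above A on 33.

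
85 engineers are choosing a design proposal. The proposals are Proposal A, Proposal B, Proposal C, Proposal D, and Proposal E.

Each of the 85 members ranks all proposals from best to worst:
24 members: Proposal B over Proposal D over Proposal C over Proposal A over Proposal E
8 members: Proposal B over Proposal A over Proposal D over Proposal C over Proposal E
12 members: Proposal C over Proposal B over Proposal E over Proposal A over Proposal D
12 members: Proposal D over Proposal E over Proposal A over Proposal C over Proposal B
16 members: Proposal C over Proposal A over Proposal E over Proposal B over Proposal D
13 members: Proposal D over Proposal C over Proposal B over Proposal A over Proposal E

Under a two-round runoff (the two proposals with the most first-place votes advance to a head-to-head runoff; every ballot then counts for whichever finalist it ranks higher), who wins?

Round 1 first-place votes: Proposal A 0, Proposal B 32, Proposal C 28, Proposal D 25, Proposal E 0. Proposal B and Proposal C advance.
Runoff: Proposal B is ranked above Proposal C on 32 ballots, Proposal C above Proposal B on 53.

Proposal C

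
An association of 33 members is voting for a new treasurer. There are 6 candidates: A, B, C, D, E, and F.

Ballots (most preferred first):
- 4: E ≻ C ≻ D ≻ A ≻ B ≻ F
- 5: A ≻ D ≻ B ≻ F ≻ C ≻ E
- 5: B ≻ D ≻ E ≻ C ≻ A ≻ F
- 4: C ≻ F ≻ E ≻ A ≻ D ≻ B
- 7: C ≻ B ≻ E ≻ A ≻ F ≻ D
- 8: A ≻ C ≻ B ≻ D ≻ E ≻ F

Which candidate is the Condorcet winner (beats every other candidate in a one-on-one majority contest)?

C vs A: 20–13
C vs B: 23–10
C vs D: 23–10
C vs E: 24–9
C vs F: 28–5
C beats every other candidate.

C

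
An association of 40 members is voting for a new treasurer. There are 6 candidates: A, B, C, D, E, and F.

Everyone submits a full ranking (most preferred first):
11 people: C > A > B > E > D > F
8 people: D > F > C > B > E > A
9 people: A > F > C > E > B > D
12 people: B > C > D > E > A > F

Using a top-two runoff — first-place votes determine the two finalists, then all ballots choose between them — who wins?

C

Round 1 first-place votes: A 9, B 12, C 11, D 8, E 0, F 0. B and C advance.
Runoff: B is ranked above C on 12 ballots, C above B on 28.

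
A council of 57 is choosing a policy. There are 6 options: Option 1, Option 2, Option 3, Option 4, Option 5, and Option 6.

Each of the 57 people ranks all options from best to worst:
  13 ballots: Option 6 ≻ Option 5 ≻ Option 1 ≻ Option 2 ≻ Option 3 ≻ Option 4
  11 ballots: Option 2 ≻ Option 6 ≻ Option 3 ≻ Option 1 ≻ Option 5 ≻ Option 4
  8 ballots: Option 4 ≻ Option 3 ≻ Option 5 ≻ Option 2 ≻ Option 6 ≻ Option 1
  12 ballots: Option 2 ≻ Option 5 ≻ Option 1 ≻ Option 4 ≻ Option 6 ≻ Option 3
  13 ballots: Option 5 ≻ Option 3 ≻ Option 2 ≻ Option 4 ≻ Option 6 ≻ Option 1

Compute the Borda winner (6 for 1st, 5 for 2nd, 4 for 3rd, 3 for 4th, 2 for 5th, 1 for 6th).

Option 5

Option 1: 13×4 + 11×3 + 8×1 + 12×4 + 13×1 = 154
Option 2: 13×3 + 11×6 + 8×3 + 12×6 + 13×4 = 253
Option 3: 13×2 + 11×4 + 8×5 + 12×1 + 13×5 = 187
Option 4: 13×1 + 11×1 + 8×6 + 12×3 + 13×3 = 147
Option 5: 13×5 + 11×2 + 8×4 + 12×5 + 13×6 = 257
Option 6: 13×6 + 11×5 + 8×2 + 12×2 + 13×2 = 199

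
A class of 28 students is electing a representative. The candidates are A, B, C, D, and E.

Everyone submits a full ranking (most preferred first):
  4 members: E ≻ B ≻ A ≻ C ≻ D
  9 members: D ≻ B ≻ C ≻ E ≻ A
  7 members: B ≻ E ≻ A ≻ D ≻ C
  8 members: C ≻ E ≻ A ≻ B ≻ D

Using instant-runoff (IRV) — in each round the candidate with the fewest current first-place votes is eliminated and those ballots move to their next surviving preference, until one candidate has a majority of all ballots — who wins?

Round 1: A 0, B 7, C 8, D 9, E 4. A eliminated.
Round 2: B 7, C 8, D 9, E 4. E eliminated.
Round 3: B 11, C 8, D 9. C eliminated.
Round 4: B 19, D 9. B has a majority (≥15).

B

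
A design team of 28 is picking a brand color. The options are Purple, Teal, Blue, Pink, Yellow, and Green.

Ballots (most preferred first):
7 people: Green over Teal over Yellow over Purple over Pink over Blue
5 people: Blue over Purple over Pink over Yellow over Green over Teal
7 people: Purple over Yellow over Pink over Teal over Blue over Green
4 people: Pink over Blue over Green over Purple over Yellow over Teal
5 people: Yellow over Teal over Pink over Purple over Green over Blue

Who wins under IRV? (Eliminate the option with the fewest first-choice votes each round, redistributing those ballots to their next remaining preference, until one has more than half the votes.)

Round 1: Purple 7, Teal 0, Blue 5, Pink 4, Yellow 5, Green 7. Teal eliminated.
Round 2: Purple 7, Blue 5, Pink 4, Yellow 5, Green 7. Pink eliminated.
Round 3: Purple 7, Blue 9, Yellow 5, Green 7. Yellow eliminated.
Round 4: Purple 12, Blue 9, Green 7. Green eliminated.
Round 5: Purple 19, Blue 9. Purple has a majority (≥15).

Purple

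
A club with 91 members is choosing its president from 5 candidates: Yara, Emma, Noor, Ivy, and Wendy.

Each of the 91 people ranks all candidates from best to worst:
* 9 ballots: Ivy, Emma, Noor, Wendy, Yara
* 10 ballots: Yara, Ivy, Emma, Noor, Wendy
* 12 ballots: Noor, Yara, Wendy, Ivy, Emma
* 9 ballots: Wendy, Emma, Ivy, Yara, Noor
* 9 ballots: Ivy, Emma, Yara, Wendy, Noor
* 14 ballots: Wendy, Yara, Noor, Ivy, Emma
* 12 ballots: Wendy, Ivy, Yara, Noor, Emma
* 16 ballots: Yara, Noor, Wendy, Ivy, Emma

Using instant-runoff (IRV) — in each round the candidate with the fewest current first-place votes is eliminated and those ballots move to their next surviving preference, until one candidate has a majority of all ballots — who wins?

Yara

Round 1: Yara 26, Emma 0, Noor 12, Ivy 18, Wendy 35. Emma eliminated.
Round 2: Yara 26, Noor 12, Ivy 18, Wendy 35. Noor eliminated.
Round 3: Yara 38, Ivy 18, Wendy 35. Ivy eliminated.
Round 4: Yara 47, Wendy 44. Yara has a majority (≥46).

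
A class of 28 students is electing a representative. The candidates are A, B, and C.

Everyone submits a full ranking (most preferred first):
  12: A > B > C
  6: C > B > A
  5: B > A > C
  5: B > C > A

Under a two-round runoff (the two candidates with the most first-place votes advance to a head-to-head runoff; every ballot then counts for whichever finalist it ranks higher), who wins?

B

Round 1 first-place votes: A 12, B 10, C 6. A and B advance.
Runoff: A is ranked above B on 12 ballots, B above A on 16.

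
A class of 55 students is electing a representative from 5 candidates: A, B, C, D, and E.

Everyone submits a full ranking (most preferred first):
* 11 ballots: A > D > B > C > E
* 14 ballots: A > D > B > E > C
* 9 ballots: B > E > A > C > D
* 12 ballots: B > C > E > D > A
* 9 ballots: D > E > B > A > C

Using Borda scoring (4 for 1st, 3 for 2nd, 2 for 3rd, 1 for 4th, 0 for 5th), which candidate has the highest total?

A: 11×4 + 14×4 + 9×2 + 12×0 + 9×1 = 127
B: 11×2 + 14×2 + 9×4 + 12×4 + 9×2 = 152
C: 11×1 + 14×0 + 9×1 + 12×3 + 9×0 = 56
D: 11×3 + 14×3 + 9×0 + 12×1 + 9×4 = 123
E: 11×0 + 14×1 + 9×3 + 12×2 + 9×3 = 92

B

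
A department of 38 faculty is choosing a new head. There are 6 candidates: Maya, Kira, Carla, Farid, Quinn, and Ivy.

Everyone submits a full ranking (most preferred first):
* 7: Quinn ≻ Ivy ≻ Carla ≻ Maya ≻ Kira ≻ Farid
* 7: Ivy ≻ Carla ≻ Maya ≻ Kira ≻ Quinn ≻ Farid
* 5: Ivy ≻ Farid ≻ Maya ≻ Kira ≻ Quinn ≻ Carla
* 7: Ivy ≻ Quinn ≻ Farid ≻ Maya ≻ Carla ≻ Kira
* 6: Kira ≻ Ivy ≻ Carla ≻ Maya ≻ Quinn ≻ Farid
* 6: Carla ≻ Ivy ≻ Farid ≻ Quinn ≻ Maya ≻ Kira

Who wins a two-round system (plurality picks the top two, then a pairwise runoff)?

Ivy

Round 1 first-place votes: Maya 0, Kira 6, Carla 6, Farid 0, Quinn 7, Ivy 19. Ivy and Quinn advance.
Runoff: Ivy is ranked above Quinn on 31 ballots, Quinn above Ivy on 7.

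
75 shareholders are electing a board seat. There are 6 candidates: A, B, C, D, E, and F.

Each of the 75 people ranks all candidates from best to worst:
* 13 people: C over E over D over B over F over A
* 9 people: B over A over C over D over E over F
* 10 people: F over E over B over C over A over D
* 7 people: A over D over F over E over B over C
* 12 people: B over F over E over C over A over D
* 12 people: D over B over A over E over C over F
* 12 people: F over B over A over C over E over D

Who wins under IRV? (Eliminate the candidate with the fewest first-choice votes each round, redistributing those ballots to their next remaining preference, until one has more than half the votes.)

D

Round 1: A 7, B 21, C 13, D 12, E 0, F 22. E eliminated.
Round 2: A 7, B 21, C 13, D 12, F 22. A eliminated.
Round 3: B 21, C 13, D 19, F 22. C eliminated.
Round 4: B 21, D 32, F 22. B eliminated.
Round 5: D 41, F 34. D has a majority (≥38).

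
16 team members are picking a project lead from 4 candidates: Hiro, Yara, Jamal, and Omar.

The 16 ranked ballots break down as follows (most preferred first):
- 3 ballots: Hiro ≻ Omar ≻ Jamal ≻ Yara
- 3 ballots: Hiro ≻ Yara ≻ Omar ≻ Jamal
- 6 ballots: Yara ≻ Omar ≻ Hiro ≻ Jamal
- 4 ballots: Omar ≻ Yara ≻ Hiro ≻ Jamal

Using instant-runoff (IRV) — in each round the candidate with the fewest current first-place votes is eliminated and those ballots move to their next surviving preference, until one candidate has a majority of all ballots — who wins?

Yara

Round 1: Hiro 6, Yara 6, Jamal 0, Omar 4. Jamal eliminated.
Round 2: Hiro 6, Yara 6, Omar 4. Omar eliminated.
Round 3: Hiro 6, Yara 10. Yara has a majority (≥9).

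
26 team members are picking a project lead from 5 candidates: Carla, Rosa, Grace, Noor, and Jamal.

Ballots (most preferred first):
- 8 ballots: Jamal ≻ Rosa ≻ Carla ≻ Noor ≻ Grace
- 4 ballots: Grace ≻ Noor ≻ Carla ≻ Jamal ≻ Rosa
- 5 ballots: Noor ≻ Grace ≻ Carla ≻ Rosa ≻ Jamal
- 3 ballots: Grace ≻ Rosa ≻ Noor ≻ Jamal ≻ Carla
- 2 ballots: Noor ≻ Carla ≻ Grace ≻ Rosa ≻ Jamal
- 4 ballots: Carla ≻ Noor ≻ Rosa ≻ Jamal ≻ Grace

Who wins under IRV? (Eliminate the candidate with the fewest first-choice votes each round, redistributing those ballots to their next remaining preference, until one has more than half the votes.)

Noor

Round 1: Carla 4, Rosa 0, Grace 7, Noor 7, Jamal 8. Rosa eliminated.
Round 2: Carla 4, Grace 7, Noor 7, Jamal 8. Carla eliminated.
Round 3: Grace 7, Noor 11, Jamal 8. Grace eliminated.
Round 4: Noor 18, Jamal 8. Noor has a majority (≥14).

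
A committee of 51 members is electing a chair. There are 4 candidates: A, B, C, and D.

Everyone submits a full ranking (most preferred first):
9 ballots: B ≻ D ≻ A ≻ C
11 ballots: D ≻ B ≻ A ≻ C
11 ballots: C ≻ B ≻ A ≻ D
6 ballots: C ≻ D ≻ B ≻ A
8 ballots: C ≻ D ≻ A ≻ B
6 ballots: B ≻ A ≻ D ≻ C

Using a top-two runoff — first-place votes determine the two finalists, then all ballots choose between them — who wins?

B

Round 1 first-place votes: A 0, B 15, C 25, D 11. C and B advance.
Runoff: C is ranked above B on 25 ballots, B above C on 26.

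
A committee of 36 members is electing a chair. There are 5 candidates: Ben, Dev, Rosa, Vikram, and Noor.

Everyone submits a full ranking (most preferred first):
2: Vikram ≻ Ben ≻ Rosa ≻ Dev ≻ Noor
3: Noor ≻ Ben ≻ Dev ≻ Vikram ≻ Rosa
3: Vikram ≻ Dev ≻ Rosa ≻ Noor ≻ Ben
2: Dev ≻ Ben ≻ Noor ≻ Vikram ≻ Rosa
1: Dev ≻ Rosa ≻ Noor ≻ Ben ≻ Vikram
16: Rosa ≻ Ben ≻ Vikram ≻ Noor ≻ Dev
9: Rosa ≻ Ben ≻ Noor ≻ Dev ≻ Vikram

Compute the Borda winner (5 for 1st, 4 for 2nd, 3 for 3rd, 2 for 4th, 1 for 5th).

Rosa

Ben: 2×4 + 3×4 + 3×1 + 2×4 + 1×2 + 16×4 + 9×4 = 133
Dev: 2×2 + 3×3 + 3×4 + 2×5 + 1×5 + 16×1 + 9×2 = 74
Rosa: 2×3 + 3×1 + 3×3 + 2×1 + 1×4 + 16×5 + 9×5 = 149
Vikram: 2×5 + 3×2 + 3×5 + 2×2 + 1×1 + 16×3 + 9×1 = 93
Noor: 2×1 + 3×5 + 3×2 + 2×3 + 1×3 + 16×2 + 9×3 = 91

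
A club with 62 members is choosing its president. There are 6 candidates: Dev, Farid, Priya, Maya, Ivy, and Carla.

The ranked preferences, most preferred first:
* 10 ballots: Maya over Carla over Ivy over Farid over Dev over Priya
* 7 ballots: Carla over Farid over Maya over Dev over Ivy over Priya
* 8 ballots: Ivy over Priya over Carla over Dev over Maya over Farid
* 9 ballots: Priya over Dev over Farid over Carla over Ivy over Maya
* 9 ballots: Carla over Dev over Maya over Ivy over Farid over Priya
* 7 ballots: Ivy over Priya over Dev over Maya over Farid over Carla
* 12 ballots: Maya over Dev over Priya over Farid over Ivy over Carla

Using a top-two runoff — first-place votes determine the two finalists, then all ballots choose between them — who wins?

Round 1 first-place votes: Dev 0, Farid 0, Priya 9, Maya 22, Ivy 15, Carla 16. Maya and Carla advance.
Runoff: Maya is ranked above Carla on 29 ballots, Carla above Maya on 33.

Carla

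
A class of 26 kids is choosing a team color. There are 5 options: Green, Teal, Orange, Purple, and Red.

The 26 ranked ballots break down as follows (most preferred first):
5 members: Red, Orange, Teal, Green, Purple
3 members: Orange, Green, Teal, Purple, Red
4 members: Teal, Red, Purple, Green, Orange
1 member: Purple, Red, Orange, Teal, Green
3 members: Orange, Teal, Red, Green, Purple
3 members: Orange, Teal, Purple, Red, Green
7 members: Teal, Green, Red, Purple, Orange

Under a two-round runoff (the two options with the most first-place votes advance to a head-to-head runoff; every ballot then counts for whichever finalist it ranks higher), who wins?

Orange

Round 1 first-place votes: Green 0, Teal 11, Orange 9, Purple 1, Red 5. Teal and Orange advance.
Runoff: Teal is ranked above Orange on 11 ballots, Orange above Teal on 15.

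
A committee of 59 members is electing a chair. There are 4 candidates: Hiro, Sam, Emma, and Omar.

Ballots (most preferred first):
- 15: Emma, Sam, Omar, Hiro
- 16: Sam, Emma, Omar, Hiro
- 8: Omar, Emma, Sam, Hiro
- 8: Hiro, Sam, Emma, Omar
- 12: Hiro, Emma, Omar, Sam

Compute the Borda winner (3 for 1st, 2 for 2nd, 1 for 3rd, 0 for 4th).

Emma

Hiro: 15×0 + 16×0 + 8×0 + 8×3 + 12×3 = 60
Sam: 15×2 + 16×3 + 8×1 + 8×2 + 12×0 = 102
Emma: 15×3 + 16×2 + 8×2 + 8×1 + 12×2 = 125
Omar: 15×1 + 16×1 + 8×3 + 8×0 + 12×1 = 67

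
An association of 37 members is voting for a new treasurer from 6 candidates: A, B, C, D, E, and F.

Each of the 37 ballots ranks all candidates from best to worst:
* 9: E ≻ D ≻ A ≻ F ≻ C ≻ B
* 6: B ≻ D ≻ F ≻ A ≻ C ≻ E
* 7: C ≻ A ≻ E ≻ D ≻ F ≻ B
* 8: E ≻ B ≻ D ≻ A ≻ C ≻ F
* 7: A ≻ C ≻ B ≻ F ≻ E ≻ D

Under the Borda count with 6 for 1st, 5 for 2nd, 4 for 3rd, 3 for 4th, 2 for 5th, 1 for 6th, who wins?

A: 9×4 + 6×3 + 7×5 + 8×3 + 7×6 = 155
B: 9×1 + 6×6 + 7×1 + 8×5 + 7×4 = 120
C: 9×2 + 6×2 + 7×6 + 8×2 + 7×5 = 123
D: 9×5 + 6×5 + 7×3 + 8×4 + 7×1 = 135
E: 9×6 + 6×1 + 7×4 + 8×6 + 7×2 = 150
F: 9×3 + 6×4 + 7×2 + 8×1 + 7×3 = 94

A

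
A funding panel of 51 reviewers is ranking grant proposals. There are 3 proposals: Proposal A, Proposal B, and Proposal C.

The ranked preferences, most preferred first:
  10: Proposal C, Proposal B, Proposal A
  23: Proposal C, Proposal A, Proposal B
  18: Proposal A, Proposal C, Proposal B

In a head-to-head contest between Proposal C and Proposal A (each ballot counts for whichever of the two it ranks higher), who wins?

Proposal C is ranked above Proposal A on 33 ballots; Proposal A above Proposal C on 18.

Proposal C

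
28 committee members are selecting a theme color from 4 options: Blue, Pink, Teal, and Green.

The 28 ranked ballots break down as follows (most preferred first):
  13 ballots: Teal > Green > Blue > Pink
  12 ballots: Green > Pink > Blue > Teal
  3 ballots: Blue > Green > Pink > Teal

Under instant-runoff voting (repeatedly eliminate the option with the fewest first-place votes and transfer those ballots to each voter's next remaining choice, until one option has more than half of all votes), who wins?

Green

Round 1: Blue 3, Pink 0, Teal 13, Green 12. Pink eliminated.
Round 2: Blue 3, Teal 13, Green 12. Blue eliminated.
Round 3: Teal 13, Green 15. Green has a majority (≥15).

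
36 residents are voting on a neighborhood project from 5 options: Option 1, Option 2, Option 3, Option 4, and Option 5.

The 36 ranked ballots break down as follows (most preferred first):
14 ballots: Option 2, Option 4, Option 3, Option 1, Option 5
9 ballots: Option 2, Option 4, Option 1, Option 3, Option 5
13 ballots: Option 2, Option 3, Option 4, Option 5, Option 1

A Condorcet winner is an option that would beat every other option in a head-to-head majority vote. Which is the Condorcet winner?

Option 2

Option 2 vs Option 1: 36–0
Option 2 vs Option 3: 36–0
Option 2 vs Option 4: 36–0
Option 2 vs Option 5: 36–0
Option 2 beats every other option.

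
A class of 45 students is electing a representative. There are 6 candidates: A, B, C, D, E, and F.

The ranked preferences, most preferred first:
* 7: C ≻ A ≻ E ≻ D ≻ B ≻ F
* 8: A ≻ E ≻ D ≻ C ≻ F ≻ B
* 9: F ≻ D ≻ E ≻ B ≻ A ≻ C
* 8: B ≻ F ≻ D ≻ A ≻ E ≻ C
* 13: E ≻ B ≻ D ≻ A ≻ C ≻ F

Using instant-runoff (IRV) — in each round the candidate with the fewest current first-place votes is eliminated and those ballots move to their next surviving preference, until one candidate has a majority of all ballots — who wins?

Round 1: A 8, B 8, C 7, D 0, E 13, F 9. D eliminated.
Round 2: A 8, B 8, C 7, E 13, F 9. C eliminated.
Round 3: A 15, B 8, E 13, F 9. B eliminated.
Round 4: A 15, E 13, F 17. E eliminated.
Round 5: A 28, F 17. A has a majority (≥23).

A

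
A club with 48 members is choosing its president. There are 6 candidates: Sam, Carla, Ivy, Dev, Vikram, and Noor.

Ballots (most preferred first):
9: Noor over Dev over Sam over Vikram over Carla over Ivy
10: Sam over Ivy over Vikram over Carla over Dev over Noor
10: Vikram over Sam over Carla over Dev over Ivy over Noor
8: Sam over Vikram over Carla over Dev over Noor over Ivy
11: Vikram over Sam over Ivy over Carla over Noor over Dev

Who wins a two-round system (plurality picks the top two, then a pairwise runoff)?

Round 1 first-place votes: Sam 18, Carla 0, Ivy 0, Dev 0, Vikram 21, Noor 9. Vikram and Sam advance.
Runoff: Vikram is ranked above Sam on 21 ballots, Sam above Vikram on 27.

Sam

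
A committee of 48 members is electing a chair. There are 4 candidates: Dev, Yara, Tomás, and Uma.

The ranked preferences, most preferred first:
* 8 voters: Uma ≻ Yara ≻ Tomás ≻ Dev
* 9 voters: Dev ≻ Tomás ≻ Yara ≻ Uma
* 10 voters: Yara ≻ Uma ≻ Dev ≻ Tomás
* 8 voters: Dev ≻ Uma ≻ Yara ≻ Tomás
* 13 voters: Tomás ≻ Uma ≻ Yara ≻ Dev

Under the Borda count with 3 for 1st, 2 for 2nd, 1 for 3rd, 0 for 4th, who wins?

Dev: 8×0 + 9×3 + 10×1 + 8×3 + 13×0 = 61
Yara: 8×2 + 9×1 + 10×3 + 8×1 + 13×1 = 76
Tomás: 8×1 + 9×2 + 10×0 + 8×0 + 13×3 = 65
Uma: 8×3 + 9×0 + 10×2 + 8×2 + 13×2 = 86

Uma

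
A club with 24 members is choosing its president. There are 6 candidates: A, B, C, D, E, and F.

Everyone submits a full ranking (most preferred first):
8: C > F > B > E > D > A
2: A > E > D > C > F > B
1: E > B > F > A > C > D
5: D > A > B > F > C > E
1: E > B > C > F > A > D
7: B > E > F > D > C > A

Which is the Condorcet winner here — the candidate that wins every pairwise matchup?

B vs A: 17–7
B vs C: 14–10
B vs D: 17–7
B vs E: 20–4
B vs F: 14–10
B beats every other candidate.

B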